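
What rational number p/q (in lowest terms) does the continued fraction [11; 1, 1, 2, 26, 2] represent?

3120/269

a_0 = 11: 11/1
a_1 = 1: 12/1
a_2 = 1: 23/2
a_3 = 2: 58/5
a_4 = 26: 1531/132
a_5 = 2: 3120/269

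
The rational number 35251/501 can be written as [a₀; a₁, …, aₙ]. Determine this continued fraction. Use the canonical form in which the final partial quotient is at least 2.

[70; 2, 1, 3, 3, 4, 3]

35251 ÷ 501 → quotient 70, remainder 181
501 ÷ 181 → quotient 2, remainder 139
181 ÷ 139 → quotient 1, remainder 42
139 ÷ 42 → quotient 3, remainder 13
42 ÷ 13 → quotient 3, remainder 3
13 ÷ 3 → quotient 4, remainder 1
3 ÷ 1 → quotient 3, remainder 0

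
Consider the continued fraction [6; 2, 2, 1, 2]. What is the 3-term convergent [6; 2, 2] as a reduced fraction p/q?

Starting at the tail and folding back:
Start with 2.
2 + 1/(2/1) = 2 + 1/2 = 5/2
6 + 1/(5/2) = 6 + 2/5 = 32/5

32/5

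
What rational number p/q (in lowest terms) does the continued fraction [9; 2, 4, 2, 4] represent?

Starting at the tail and folding back:
Start with 4.
2 + 1/(4/1) = 2 + 1/4 = 9/4
4 + 1/(9/4) = 4 + 4/9 = 40/9
2 + 1/(40/9) = 2 + 9/40 = 89/40
9 + 1/(89/40) = 9 + 40/89 = 841/89

841/89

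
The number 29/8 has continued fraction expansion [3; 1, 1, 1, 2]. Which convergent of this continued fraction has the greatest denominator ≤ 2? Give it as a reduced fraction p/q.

7/2

a_0 = 3: 3/1  (≤ bound)
a_1 = 1: 4/1  (≤ bound)
a_2 = 1: 7/2  (≤ bound)
a_3 = 1: 11/3  (> 2, stop)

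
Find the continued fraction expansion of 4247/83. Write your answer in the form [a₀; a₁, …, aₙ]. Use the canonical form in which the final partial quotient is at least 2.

4247 = 51·83 + 14, so a_0 = 51
83 = 5·14 + 13, so a_1 = 5
14 = 1·13 + 1, so a_2 = 1
13 = 13·1 + 0, so a_3 = 13

[51; 5, 1, 13]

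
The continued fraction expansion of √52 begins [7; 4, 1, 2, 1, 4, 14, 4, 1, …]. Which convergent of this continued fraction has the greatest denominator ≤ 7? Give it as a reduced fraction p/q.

36/5

a_0 = 7: 7/1  (≤ bound)
a_1 = 4: 29/4  (≤ bound)
a_2 = 1: 36/5  (≤ bound)
a_3 = 2: 101/14  (> 7, stop)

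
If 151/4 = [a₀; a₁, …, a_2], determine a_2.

151 ÷ 4 → quotient 37, remainder 3
4 ÷ 3 → quotient 1, remainder 1
3 ÷ 1 → quotient 3, remainder 0

3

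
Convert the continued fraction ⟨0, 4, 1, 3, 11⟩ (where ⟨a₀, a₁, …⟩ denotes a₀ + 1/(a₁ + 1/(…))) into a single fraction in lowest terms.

Starting at the tail and folding back:
Start with 11.
3 + 1/(11/1) = 3 + 1/11 = 34/11
1 + 1/(34/11) = 1 + 11/34 = 45/34
4 + 1/(45/34) = 4 + 34/45 = 214/45
0 + 1/(214/45) = 0 + 45/214 = 45/214

45/214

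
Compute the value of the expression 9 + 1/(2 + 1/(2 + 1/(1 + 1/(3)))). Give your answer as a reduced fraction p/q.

a_0 = 9: 9/1
a_1 = 2: 19/2
a_2 = 2: 47/5
a_3 = 1: 66/7
a_4 = 3: 245/26

245/26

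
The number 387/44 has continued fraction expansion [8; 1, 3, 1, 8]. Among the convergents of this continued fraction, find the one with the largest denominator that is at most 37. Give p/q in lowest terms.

List convergents until the denominator exceeds the bound:
a_0 = 8: 8/1  (≤ bound)
a_1 = 1: 9/1  (≤ bound)
a_2 = 3: 35/4  (≤ bound)
a_3 = 1: 44/5  (≤ bound)
a_4 = 8: 387/44  (> 37, stop)

44/5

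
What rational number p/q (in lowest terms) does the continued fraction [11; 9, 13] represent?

1311/118

Start with 13.
9 + 1/(13/1) = 9 + 1/13 = 118/13
11 + 1/(118/13) = 11 + 13/118 = 1311/118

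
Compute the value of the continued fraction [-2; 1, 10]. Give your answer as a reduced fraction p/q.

Compute successive convergents:
a_0 = -2: -2/1
a_1 = 1: -1/1
a_2 = 10: -12/11

-12/11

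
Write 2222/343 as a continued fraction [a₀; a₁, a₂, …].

[6; 2, 10, 1, 14]

2222 = 6·343 + 164, so a_0 = 6
343 = 2·164 + 15, so a_1 = 2
164 = 10·15 + 14, so a_2 = 10
15 = 1·14 + 1, so a_3 = 1
14 = 14·1 + 0, so a_4 = 14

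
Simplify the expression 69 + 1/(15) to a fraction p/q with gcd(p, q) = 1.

1036/15

a_0 = 69: 69/1
a_1 = 15: 1036/15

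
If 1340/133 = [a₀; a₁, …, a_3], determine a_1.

Repeatedly divide and take the remainder:
1340 = 10·133 + 10, so a_0 = 10
133 = 13·10 + 3, so a_1 = 13

13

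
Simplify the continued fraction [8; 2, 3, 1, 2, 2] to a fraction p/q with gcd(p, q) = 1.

a_0 = 8: 8/1
a_1 = 2: 17/2
a_2 = 3: 59/7
a_3 = 1: 76/9
a_4 = 2: 211/25
a_5 = 2: 498/59

498/59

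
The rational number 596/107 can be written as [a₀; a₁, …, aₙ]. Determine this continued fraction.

[5; 1, 1, 3, 15]

596 ÷ 107 → quotient 5, remainder 61
107 ÷ 61 → quotient 1, remainder 46
61 ÷ 46 → quotient 1, remainder 15
46 ÷ 15 → quotient 3, remainder 1
15 ÷ 1 → quotient 15, remainder 0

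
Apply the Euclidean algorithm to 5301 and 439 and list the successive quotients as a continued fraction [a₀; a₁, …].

[12; 13, 3, 3, 3]

⌊5301/439⌋ = 12, remainder 33
⌊439/33⌋ = 13, remainder 10
⌊33/10⌋ = 3, remainder 3
⌊10/3⌋ = 3, remainder 1
⌊3/1⌋ = 3, remainder 0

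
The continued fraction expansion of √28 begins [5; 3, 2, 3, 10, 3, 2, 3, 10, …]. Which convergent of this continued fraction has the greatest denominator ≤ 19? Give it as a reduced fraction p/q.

37/7

a_0 = 5: 5/1  (≤ bound)
a_1 = 3: 16/3  (≤ bound)
a_2 = 2: 37/7  (≤ bound)
a_3 = 3: 127/24  (> 19, stop)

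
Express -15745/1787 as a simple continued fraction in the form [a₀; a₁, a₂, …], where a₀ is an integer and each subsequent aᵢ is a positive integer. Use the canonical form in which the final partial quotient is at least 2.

[-9; 5, 3, 2, 15, 1, 2]

-15745 ÷ 1787 → quotient -9, remainder 338
1787 ÷ 338 → quotient 5, remainder 97
338 ÷ 97 → quotient 3, remainder 47
97 ÷ 47 → quotient 2, remainder 3
47 ÷ 3 → quotient 15, remainder 2
3 ÷ 2 → quotient 1, remainder 1
2 ÷ 1 → quotient 2, remainder 0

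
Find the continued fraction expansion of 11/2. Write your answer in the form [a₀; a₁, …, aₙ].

[5; 2]

⌊11/2⌋ = 5, remainder 1
⌊2/1⌋ = 2, remainder 0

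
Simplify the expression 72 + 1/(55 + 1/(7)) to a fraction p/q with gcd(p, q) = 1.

Work from the innermost term outward:
Start with 7.
55 + 1/(7/1) = 55 + 1/7 = 386/7
72 + 1/(386/7) = 72 + 7/386 = 27799/386

27799/386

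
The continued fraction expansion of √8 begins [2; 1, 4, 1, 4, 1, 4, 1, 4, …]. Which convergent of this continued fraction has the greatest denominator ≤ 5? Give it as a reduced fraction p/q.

14/5

List convergents until the denominator exceeds the bound:
a_0 = 2: 2/1  (≤ bound)
a_1 = 1: 3/1  (≤ bound)
a_2 = 4: 14/5  (≤ bound)
a_3 = 1: 17/6  (> 5, stop)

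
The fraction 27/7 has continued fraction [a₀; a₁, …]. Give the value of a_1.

27 ÷ 7 → quotient 3, remainder 6
7 ÷ 6 → quotient 1, remainder 1

1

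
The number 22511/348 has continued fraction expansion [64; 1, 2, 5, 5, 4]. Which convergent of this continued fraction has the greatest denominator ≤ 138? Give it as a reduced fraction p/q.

5369/83

List convergents until the denominator exceeds the bound:
a_0 = 64: 64/1  (≤ bound)
a_1 = 1: 65/1  (≤ bound)
a_2 = 2: 194/3  (≤ bound)
a_3 = 5: 1035/16  (≤ bound)
a_4 = 5: 5369/83  (≤ bound)
a_5 = 4: 22511/348  (> 138, stop)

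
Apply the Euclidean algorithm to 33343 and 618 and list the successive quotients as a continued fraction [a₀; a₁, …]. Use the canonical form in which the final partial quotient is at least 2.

33343 ÷ 618 → quotient 53, remainder 589
618 ÷ 589 → quotient 1, remainder 29
589 ÷ 29 → quotient 20, remainder 9
29 ÷ 9 → quotient 3, remainder 2
9 ÷ 2 → quotient 4, remainder 1
2 ÷ 1 → quotient 2, remainder 0

[53; 1, 20, 3, 4, 2]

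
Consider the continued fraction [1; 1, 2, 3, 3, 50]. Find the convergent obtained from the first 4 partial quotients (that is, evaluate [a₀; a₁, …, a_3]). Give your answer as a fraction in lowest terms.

a_0 = 1: 1/1
a_1 = 1: 2/1
a_2 = 2: 5/3
a_3 = 3: 17/10

17/10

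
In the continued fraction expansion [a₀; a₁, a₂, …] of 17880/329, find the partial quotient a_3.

7

⌊17880/329⌋ = 54, remainder 114
⌊329/114⌋ = 2, remainder 101
⌊114/101⌋ = 1, remainder 13
⌊101/13⌋ = 7, remainder 10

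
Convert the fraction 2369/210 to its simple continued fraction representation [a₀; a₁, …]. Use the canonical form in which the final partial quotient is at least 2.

Repeatedly divide and take the remainder:
⌊2369/210⌋ = 11, remainder 59
⌊210/59⌋ = 3, remainder 33
⌊59/33⌋ = 1, remainder 26
⌊33/26⌋ = 1, remainder 7
⌊26/7⌋ = 3, remainder 5
⌊7/5⌋ = 1, remainder 2
⌊5/2⌋ = 2, remainder 1
⌊2/1⌋ = 2, remainder 0

[11; 3, 1, 1, 3, 1, 2, 2]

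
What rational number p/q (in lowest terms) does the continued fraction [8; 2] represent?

a_0 = 8: 8/1
a_1 = 2: 17/2

17/2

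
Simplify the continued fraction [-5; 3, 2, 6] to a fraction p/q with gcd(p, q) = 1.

a_0 = -5: -5/1
a_1 = 3: -14/3
a_2 = 2: -33/7
a_3 = 6: -212/45

-212/45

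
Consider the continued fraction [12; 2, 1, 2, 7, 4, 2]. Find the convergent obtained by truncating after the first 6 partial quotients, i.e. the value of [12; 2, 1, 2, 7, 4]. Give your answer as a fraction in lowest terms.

3019/244

a_0 = 12: 12/1
a_1 = 2: 25/2
a_2 = 1: 37/3
a_3 = 2: 99/8
a_4 = 7: 730/59
a_5 = 4: 3019/244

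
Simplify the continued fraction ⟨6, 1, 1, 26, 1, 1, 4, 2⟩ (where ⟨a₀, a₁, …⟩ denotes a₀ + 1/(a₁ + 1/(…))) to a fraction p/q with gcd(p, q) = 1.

Start with 2.
4 + 1/(2/1) = 4 + 1/2 = 9/2
1 + 1/(9/2) = 1 + 2/9 = 11/9
1 + 1/(11/9) = 1 + 9/11 = 20/11
26 + 1/(20/11) = 26 + 11/20 = 531/20
1 + 1/(531/20) = 1 + 20/531 = 551/531
1 + 1/(551/531) = 1 + 531/551 = 1082/551
6 + 1/(1082/551) = 6 + 551/1082 = 7043/1082

7043/1082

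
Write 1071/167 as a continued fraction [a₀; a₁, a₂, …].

[6; 2, 2, 2, 1, 1, 1, 3]

Run the Euclidean algorithm, recording each quotient:
1071 ÷ 167 → quotient 6, remainder 69
167 ÷ 69 → quotient 2, remainder 29
69 ÷ 29 → quotient 2, remainder 11
29 ÷ 11 → quotient 2, remainder 7
11 ÷ 7 → quotient 1, remainder 4
7 ÷ 4 → quotient 1, remainder 3
4 ÷ 3 → quotient 1, remainder 1
3 ÷ 1 → quotient 3, remainder 0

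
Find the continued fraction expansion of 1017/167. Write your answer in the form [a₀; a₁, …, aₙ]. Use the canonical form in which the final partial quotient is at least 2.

1017 ÷ 167 → quotient 6, remainder 15
167 ÷ 15 → quotient 11, remainder 2
15 ÷ 2 → quotient 7, remainder 1
2 ÷ 1 → quotient 2, remainder 0

[6; 11, 7, 2]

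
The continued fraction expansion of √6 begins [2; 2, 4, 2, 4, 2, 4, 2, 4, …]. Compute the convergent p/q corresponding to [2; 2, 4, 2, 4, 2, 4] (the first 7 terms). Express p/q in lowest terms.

a_0 = 2: 2/1
a_1 = 2: 5/2
a_2 = 4: 22/9
a_3 = 2: 49/20
a_4 = 4: 218/89
a_5 = 2: 485/198
a_6 = 4: 2158/881

2158/881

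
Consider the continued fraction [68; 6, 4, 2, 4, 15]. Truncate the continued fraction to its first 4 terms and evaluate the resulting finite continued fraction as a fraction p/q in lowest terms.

3817/56

a_0 = 68: 68/1
a_1 = 6: 409/6
a_2 = 4: 1704/25
a_3 = 2: 3817/56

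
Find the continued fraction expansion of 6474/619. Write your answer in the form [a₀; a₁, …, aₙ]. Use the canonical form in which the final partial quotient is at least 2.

6474 ÷ 619 → quotient 10, remainder 284
619 ÷ 284 → quotient 2, remainder 51
284 ÷ 51 → quotient 5, remainder 29
51 ÷ 29 → quotient 1, remainder 22
29 ÷ 22 → quotient 1, remainder 7
22 ÷ 7 → quotient 3, remainder 1
7 ÷ 1 → quotient 7, remainder 0

[10; 2, 5, 1, 1, 3, 7]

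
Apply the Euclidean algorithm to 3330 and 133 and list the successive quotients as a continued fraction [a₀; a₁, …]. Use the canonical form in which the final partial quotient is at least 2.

3330 = 25·133 + 5, so a_0 = 25
133 = 26·5 + 3, so a_1 = 26
5 = 1·3 + 2, so a_2 = 1
3 = 1·2 + 1, so a_3 = 1
2 = 2·1 + 0, so a_4 = 2

[25; 26, 1, 1, 2]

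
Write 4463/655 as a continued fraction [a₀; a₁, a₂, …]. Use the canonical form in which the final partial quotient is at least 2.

[6; 1, 4, 2, 1, 2, 2, 6]

Apply division with remainder until the remainder is 0:
4463 ÷ 655 → quotient 6, remainder 533
655 ÷ 533 → quotient 1, remainder 122
533 ÷ 122 → quotient 4, remainder 45
122 ÷ 45 → quotient 2, remainder 32
45 ÷ 32 → quotient 1, remainder 13
32 ÷ 13 → quotient 2, remainder 6
13 ÷ 6 → quotient 2, remainder 1
6 ÷ 1 → quotient 6, remainder 0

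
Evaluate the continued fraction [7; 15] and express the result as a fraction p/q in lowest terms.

a_0 = 7: 7/1
a_1 = 15: 106/15

106/15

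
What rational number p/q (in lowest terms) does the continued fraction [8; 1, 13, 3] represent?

384/43

Start with 3.
13 + 1/(3/1) = 13 + 1/3 = 40/3
1 + 1/(40/3) = 1 + 3/40 = 43/40
8 + 1/(43/40) = 8 + 40/43 = 384/43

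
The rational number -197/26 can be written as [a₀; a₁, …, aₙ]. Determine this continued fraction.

[-8; 2, 2, 1, 3]

-197 ÷ 26 → quotient -8, remainder 11
26 ÷ 11 → quotient 2, remainder 4
11 ÷ 4 → quotient 2, remainder 3
4 ÷ 3 → quotient 1, remainder 1
3 ÷ 1 → quotient 3, remainder 0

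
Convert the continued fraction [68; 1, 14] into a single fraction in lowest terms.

1034/15

a_0 = 68: 68/1
a_1 = 1: 69/1
a_2 = 14: 1034/15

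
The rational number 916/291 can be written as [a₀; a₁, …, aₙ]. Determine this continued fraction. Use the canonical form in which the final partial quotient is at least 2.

[3; 6, 1, 3, 3, 3]

⌊916/291⌋ = 3, remainder 43
⌊291/43⌋ = 6, remainder 33
⌊43/33⌋ = 1, remainder 10
⌊33/10⌋ = 3, remainder 3
⌊10/3⌋ = 3, remainder 1
⌊3/1⌋ = 3, remainder 0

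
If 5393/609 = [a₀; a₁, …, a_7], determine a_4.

Run the Euclidean algorithm, recording each quotient:
5393 ÷ 609 → quotient 8, remainder 521
609 ÷ 521 → quotient 1, remainder 88
521 ÷ 88 → quotient 5, remainder 81
88 ÷ 81 → quotient 1, remainder 7
81 ÷ 7 → quotient 11, remainder 4

11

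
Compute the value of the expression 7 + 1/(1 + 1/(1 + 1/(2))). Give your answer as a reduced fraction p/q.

Start with 2.
1 + 1/(2/1) = 1 + 1/2 = 3/2
1 + 1/(3/2) = 1 + 2/3 = 5/3
7 + 1/(5/3) = 7 + 3/5 = 38/5

38/5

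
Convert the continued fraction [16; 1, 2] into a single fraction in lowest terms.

Start with 2.
1 + 1/(2/1) = 1 + 1/2 = 3/2
16 + 1/(3/2) = 16 + 2/3 = 50/3

50/3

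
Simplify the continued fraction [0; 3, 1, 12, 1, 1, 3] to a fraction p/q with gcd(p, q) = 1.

95/373

Work from the innermost term outward:
Start with 3.
1 + 1/(3/1) = 1 + 1/3 = 4/3
1 + 1/(4/3) = 1 + 3/4 = 7/4
12 + 1/(7/4) = 12 + 4/7 = 88/7
1 + 1/(88/7) = 1 + 7/88 = 95/88
3 + 1/(95/88) = 3 + 88/95 = 373/95
0 + 1/(373/95) = 0 + 95/373 = 95/373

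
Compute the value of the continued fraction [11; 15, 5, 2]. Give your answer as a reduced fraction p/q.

a_0 = 11: 11/1
a_1 = 15: 166/15
a_2 = 5: 841/76
a_3 = 2: 1848/167

1848/167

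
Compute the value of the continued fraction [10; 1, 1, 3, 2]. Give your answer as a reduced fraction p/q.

Start with 2.
3 + 1/(2/1) = 3 + 1/2 = 7/2
1 + 1/(7/2) = 1 + 2/7 = 9/7
1 + 1/(9/7) = 1 + 7/9 = 16/9
10 + 1/(16/9) = 10 + 9/16 = 169/16

169/16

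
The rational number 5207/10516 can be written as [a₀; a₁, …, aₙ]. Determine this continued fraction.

Repeatedly divide and take the remainder:
5207 ÷ 10516 → quotient 0, remainder 5207
10516 ÷ 5207 → quotient 2, remainder 102
5207 ÷ 102 → quotient 51, remainder 5
102 ÷ 5 → quotient 20, remainder 2
5 ÷ 2 → quotient 2, remainder 1
2 ÷ 1 → quotient 2, remainder 0

[0; 2, 51, 20, 2, 2]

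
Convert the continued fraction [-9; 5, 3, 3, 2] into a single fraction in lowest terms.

-1075/122

Start with 2.
3 + 1/(2/1) = 3 + 1/2 = 7/2
3 + 1/(7/2) = 3 + 2/7 = 23/7
5 + 1/(23/7) = 5 + 7/23 = 122/23
-9 + 1/(122/23) = -9 + 23/122 = -1075/122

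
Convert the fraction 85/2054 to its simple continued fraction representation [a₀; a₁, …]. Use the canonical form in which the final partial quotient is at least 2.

⌊85/2054⌋ = 0, remainder 85
⌊2054/85⌋ = 24, remainder 14
⌊85/14⌋ = 6, remainder 1
⌊14/1⌋ = 14, remainder 0

[0; 24, 6, 14]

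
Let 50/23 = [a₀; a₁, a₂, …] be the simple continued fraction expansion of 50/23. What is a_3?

3

Repeatedly divide and take the remainder:
50 = 2·23 + 4, so a_0 = 2
23 = 5·4 + 3, so a_1 = 5
4 = 1·3 + 1, so a_2 = 1
3 = 3·1 + 0, so a_3 = 3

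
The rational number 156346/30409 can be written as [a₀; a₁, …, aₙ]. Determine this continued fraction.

[5; 7, 14, 4, 7, 3, 3]

156346 = 5·30409 + 4301, so a_0 = 5
30409 = 7·4301 + 302, so a_1 = 7
4301 = 14·302 + 73, so a_2 = 14
302 = 4·73 + 10, so a_3 = 4
73 = 7·10 + 3, so a_4 = 7
10 = 3·3 + 1, so a_5 = 3
3 = 3·1 + 0, so a_6 = 3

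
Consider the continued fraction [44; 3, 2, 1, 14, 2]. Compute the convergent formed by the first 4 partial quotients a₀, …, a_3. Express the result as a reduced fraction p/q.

443/10

Use the convergent recurrence hₖ = aₖ·hₖ₋₁ + hₖ₋₂ (and likewise for the denominators kₖ):
a_0 = 44: 44/1
a_1 = 3: 133/3
a_2 = 2: 310/7
a_3 = 1: 443/10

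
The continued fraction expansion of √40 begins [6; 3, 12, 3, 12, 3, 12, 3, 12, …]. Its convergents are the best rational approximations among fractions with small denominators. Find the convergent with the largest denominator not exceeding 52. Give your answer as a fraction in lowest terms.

a_0 = 6: 6/1  (≤ bound)
a_1 = 3: 19/3  (≤ bound)
a_2 = 12: 234/37  (≤ bound)
a_3 = 3: 721/114  (> 52, stop)

234/37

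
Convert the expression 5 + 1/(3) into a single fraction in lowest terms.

16/3

a_0 = 5: 5/1
a_1 = 3: 16/3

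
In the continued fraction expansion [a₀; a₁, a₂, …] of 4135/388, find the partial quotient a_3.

1

4135 = 10·388 + 255, so a_0 = 10
388 = 1·255 + 133, so a_1 = 1
255 = 1·133 + 122, so a_2 = 1
133 = 1·122 + 11, so a_3 = 1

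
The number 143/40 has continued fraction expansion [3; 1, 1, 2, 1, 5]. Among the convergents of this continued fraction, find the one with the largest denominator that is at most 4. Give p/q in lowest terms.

List convergents until the denominator exceeds the bound:
a_0 = 3: 3/1  (≤ bound)
a_1 = 1: 4/1  (≤ bound)
a_2 = 1: 7/2  (≤ bound)
a_3 = 2: 18/5  (> 4, stop)

7/2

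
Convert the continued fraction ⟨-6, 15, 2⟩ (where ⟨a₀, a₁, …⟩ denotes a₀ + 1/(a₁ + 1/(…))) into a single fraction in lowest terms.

Use the convergent recurrence hₖ = aₖ·hₖ₋₁ + hₖ₋₂ (and likewise for the denominators kₖ):
a_0 = -6: -6/1
a_1 = 15: -89/15
a_2 = 2: -184/31

-184/31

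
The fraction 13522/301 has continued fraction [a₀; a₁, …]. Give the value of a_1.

13522 ÷ 301 → quotient 44, remainder 278
301 ÷ 278 → quotient 1, remainder 23

1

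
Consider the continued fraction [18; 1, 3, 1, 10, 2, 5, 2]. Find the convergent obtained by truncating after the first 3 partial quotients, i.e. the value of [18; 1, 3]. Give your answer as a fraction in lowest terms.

a_0 = 18: 18/1
a_1 = 1: 19/1
a_2 = 3: 75/4

75/4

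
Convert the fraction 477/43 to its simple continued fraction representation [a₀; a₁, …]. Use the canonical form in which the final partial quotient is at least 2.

Apply division with remainder until the remainder is 0:
477 = 11·43 + 4, so a_0 = 11
43 = 10·4 + 3, so a_1 = 10
4 = 1·3 + 1, so a_2 = 1
3 = 3·1 + 0, so a_3 = 3

[11; 10, 1, 3]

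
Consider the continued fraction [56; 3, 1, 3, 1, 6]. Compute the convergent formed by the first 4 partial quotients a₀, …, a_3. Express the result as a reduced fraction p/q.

844/15

a_0 = 56: 56/1
a_1 = 3: 169/3
a_2 = 1: 225/4
a_3 = 3: 844/15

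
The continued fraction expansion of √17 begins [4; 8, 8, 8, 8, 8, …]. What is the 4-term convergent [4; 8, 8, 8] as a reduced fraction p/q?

Build up convergents one term at a time:
a_0 = 4: 4/1
a_1 = 8: 33/8
a_2 = 8: 268/65
a_3 = 8: 2177/528

2177/528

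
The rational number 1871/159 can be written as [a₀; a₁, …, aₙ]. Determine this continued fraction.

Apply division with remainder until the remainder is 0:
1871 = 11·159 + 122, so a_0 = 11
159 = 1·122 + 37, so a_1 = 1
122 = 3·37 + 11, so a_2 = 3
37 = 3·11 + 4, so a_3 = 3
11 = 2·4 + 3, so a_4 = 2
4 = 1·3 + 1, so a_5 = 1
3 = 3·1 + 0, so a_6 = 3

[11; 1, 3, 3, 2, 1, 3]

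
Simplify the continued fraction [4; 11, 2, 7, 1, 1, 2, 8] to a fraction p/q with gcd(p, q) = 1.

a_0 = 4: 4/1
a_1 = 11: 45/11
a_2 = 2: 94/23
a_3 = 7: 703/172
a_4 = 1: 797/195
a_5 = 1: 1500/367
a_6 = 2: 3797/929
a_7 = 8: 31876/7799

31876/7799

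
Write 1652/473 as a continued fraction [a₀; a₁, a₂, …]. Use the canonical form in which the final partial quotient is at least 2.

[3; 2, 33, 3, 2]

1652 = 3·473 + 233, so a_0 = 3
473 = 2·233 + 7, so a_1 = 2
233 = 33·7 + 2, so a_2 = 33
7 = 3·2 + 1, so a_3 = 3
2 = 2·1 + 0, so a_4 = 2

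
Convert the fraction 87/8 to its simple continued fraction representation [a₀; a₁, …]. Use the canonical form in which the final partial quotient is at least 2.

87 = 10·8 + 7, so a_0 = 10
8 = 1·7 + 1, so a_1 = 1
7 = 7·1 + 0, so a_2 = 7

[10; 1, 7]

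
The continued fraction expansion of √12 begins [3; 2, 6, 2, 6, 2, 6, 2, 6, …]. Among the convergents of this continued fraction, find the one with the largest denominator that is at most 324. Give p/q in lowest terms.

627/181

List convergents until the denominator exceeds the bound:
a_0 = 3: 3/1  (≤ bound)
a_1 = 2: 7/2  (≤ bound)
a_2 = 6: 45/13  (≤ bound)
a_3 = 2: 97/28  (≤ bound)
a_4 = 6: 627/181  (≤ bound)
a_5 = 2: 1351/390  (> 324, stop)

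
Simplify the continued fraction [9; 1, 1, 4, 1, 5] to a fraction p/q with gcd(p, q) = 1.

611/64

a_0 = 9: 9/1
a_1 = 1: 10/1
a_2 = 1: 19/2
a_3 = 4: 86/9
a_4 = 1: 105/11
a_5 = 5: 611/64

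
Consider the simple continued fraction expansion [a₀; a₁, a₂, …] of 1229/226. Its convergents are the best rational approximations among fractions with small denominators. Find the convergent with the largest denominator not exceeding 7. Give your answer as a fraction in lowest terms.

38/7

List convergents until the denominator exceeds the bound:
a_0 = 5: 5/1  (≤ bound)
a_1 = 2: 11/2  (≤ bound)
a_2 = 3: 38/7  (≤ bound)
a_3 = 1: 49/9  (> 7, stop)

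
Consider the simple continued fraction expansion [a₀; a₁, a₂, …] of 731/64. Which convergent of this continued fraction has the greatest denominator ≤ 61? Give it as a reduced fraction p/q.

217/19

List convergents until the denominator exceeds the bound:
a_0 = 11: 11/1  (≤ bound)
a_1 = 2: 23/2  (≤ bound)
a_2 = 2: 57/5  (≤ bound)
a_3 = 1: 80/7  (≤ bound)
a_4 = 2: 217/19  (≤ bound)
a_5 = 3: 731/64  (> 61, stop)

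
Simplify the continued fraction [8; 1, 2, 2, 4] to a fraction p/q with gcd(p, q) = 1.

270/31

Start with 4.
2 + 1/(4/1) = 2 + 1/4 = 9/4
2 + 1/(9/4) = 2 + 4/9 = 22/9
1 + 1/(22/9) = 1 + 9/22 = 31/22
8 + 1/(31/22) = 8 + 22/31 = 270/31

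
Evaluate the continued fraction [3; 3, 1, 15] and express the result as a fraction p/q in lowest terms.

205/63

Start with 15.
1 + 1/(15/1) = 1 + 1/15 = 16/15
3 + 1/(16/15) = 3 + 15/16 = 63/16
3 + 1/(63/16) = 3 + 16/63 = 205/63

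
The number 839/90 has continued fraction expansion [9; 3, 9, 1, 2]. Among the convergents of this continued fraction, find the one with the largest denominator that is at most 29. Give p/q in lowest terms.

a_0 = 9: 9/1  (≤ bound)
a_1 = 3: 28/3  (≤ bound)
a_2 = 9: 261/28  (≤ bound)
a_3 = 1: 289/31  (> 29, stop)

261/28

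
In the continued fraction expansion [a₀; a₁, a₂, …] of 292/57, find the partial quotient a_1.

292 ÷ 57 → quotient 5, remainder 7
57 ÷ 7 → quotient 8, remainder 1

8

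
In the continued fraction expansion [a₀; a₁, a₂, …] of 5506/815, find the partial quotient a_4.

2

5506 ÷ 815 → quotient 6, remainder 616
815 ÷ 616 → quotient 1, remainder 199
616 ÷ 199 → quotient 3, remainder 19
199 ÷ 19 → quotient 10, remainder 9
19 ÷ 9 → quotient 2, remainder 1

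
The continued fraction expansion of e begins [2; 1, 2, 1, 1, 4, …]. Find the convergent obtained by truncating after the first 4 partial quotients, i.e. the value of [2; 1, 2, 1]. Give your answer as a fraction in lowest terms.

11/4

a_0 = 2: 2/1
a_1 = 1: 3/1
a_2 = 2: 8/3
a_3 = 1: 11/4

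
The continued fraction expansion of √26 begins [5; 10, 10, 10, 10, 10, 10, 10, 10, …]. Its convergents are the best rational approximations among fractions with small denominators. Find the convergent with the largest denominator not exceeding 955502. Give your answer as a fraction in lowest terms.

a_0 = 5: 5/1  (≤ bound)
a_1 = 10: 51/10  (≤ bound)
a_2 = 10: 515/101  (≤ bound)
a_3 = 10: 5201/1020  (≤ bound)
a_4 = 10: 52525/10301  (≤ bound)
a_5 = 10: 530451/104030  (≤ bound)
a_6 = 10: 5357035/1050601  (> 955502, stop)

530451/104030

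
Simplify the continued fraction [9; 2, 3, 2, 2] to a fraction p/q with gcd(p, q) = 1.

Start with 2.
2 + 1/(2/1) = 2 + 1/2 = 5/2
3 + 1/(5/2) = 3 + 2/5 = 17/5
2 + 1/(17/5) = 2 + 5/17 = 39/17
9 + 1/(39/17) = 9 + 17/39 = 368/39

368/39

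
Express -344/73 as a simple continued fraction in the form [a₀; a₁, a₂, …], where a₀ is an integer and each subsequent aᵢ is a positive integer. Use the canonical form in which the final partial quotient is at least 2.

⌊-344/73⌋ = -5, remainder 21
⌊73/21⌋ = 3, remainder 10
⌊21/10⌋ = 2, remainder 1
⌊10/1⌋ = 10, remainder 0

[-5; 3, 2, 10]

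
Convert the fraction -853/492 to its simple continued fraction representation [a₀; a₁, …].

[-2; 3, 1, 3, 10, 1, 2]

Run the Euclidean algorithm, recording each quotient:
⌊-853/492⌋ = -2, remainder 131
⌊492/131⌋ = 3, remainder 99
⌊131/99⌋ = 1, remainder 32
⌊99/32⌋ = 3, remainder 3
⌊32/3⌋ = 10, remainder 2
⌊3/2⌋ = 1, remainder 1
⌊2/1⌋ = 2, remainder 0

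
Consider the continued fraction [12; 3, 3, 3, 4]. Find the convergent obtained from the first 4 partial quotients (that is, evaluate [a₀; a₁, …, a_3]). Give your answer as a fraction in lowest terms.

406/33

Compute successive convergents:
a_0 = 12: 12/1
a_1 = 3: 37/3
a_2 = 3: 123/10
a_3 = 3: 406/33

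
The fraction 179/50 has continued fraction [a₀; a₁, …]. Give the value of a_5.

1

⌊179/50⌋ = 3, remainder 29
⌊50/29⌋ = 1, remainder 21
⌊29/21⌋ = 1, remainder 8
⌊21/8⌋ = 2, remainder 5
⌊8/5⌋ = 1, remainder 3
⌊5/3⌋ = 1, remainder 2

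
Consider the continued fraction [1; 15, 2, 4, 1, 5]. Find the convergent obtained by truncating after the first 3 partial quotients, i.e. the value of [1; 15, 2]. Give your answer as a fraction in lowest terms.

33/31

Collapse the nested fraction from the inside out:
Start with 2.
15 + 1/(2/1) = 15 + 1/2 = 31/2
1 + 1/(31/2) = 1 + 2/31 = 33/31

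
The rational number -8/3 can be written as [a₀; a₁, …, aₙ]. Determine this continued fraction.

⌊-8/3⌋ = -3, remainder 1
⌊3/1⌋ = 3, remainder 0

[-3; 3]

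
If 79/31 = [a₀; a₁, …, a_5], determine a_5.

79 = 2·31 + 17, so a_0 = 2
31 = 1·17 + 14, so a_1 = 1
17 = 1·14 + 3, so a_2 = 1
14 = 4·3 + 2, so a_3 = 4
3 = 1·2 + 1, so a_4 = 1
2 = 2·1 + 0, so a_5 = 2

2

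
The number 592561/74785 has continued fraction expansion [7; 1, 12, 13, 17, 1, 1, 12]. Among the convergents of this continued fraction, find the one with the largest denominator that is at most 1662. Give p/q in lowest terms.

List convergents until the denominator exceeds the bound:
a_0 = 7: 7/1  (≤ bound)
a_1 = 1: 8/1  (≤ bound)
a_2 = 12: 103/13  (≤ bound)
a_3 = 13: 1347/170  (≤ bound)
a_4 = 17: 23002/2903  (> 1662, stop)

1347/170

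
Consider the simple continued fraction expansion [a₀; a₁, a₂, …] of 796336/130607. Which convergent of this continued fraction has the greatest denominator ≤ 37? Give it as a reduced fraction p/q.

189/31

List convergents until the denominator exceeds the bound:
a_0 = 6: 6/1  (≤ bound)
a_1 = 10: 61/10  (≤ bound)
a_2 = 3: 189/31  (≤ bound)
a_3 = 2: 439/72  (> 37, stop)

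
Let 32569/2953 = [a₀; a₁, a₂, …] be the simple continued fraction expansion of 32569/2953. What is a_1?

⌊32569/2953⌋ = 11, remainder 86
⌊2953/86⌋ = 34, remainder 29

34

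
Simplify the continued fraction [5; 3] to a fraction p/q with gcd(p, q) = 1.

a_0 = 5: 5/1
a_1 = 3: 16/3

16/3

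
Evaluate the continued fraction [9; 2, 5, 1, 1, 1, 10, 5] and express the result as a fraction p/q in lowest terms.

a_0 = 9: 9/1
a_1 = 2: 19/2
a_2 = 5: 104/11
a_3 = 1: 123/13
a_4 = 1: 227/24
a_5 = 1: 350/37
a_6 = 10: 3727/394
a_7 = 5: 18985/2007

18985/2007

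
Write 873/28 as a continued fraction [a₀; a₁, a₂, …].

Repeatedly divide and take the remainder:
⌊873/28⌋ = 31, remainder 5
⌊28/5⌋ = 5, remainder 3
⌊5/3⌋ = 1, remainder 2
⌊3/2⌋ = 1, remainder 1
⌊2/1⌋ = 2, remainder 0

[31; 5, 1, 1, 2]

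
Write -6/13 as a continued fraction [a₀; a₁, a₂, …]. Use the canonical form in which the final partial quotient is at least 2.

⌊-6/13⌋ = -1, remainder 7
⌊13/7⌋ = 1, remainder 6
⌊7/6⌋ = 1, remainder 1
⌊6/1⌋ = 6, remainder 0

[-1; 1, 1, 6]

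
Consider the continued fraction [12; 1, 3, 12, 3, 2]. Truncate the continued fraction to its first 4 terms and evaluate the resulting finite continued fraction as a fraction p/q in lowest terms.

625/49

Start with 12.
3 + 1/(12/1) = 3 + 1/12 = 37/12
1 + 1/(37/12) = 1 + 12/37 = 49/37
12 + 1/(49/37) = 12 + 37/49 = 625/49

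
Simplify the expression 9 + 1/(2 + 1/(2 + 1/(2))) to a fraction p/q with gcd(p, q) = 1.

Start with 2.
2 + 1/(2/1) = 2 + 1/2 = 5/2
2 + 1/(5/2) = 2 + 2/5 = 12/5
9 + 1/(12/5) = 9 + 5/12 = 113/12

113/12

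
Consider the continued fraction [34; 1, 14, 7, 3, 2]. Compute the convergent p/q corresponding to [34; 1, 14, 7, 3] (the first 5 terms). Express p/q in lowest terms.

11633/333

Build up convergents one term at a time:
a_0 = 34: 34/1
a_1 = 1: 35/1
a_2 = 14: 524/15
a_3 = 7: 3703/106
a_4 = 3: 11633/333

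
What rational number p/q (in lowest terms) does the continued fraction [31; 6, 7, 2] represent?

Start with 2.
7 + 1/(2/1) = 7 + 1/2 = 15/2
6 + 1/(15/2) = 6 + 2/15 = 92/15
31 + 1/(92/15) = 31 + 15/92 = 2867/92

2867/92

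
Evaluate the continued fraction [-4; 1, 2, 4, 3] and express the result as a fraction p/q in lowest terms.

-139/42

Start with 3.
4 + 1/(3/1) = 4 + 1/3 = 13/3
2 + 1/(13/3) = 2 + 3/13 = 29/13
1 + 1/(29/13) = 1 + 13/29 = 42/29
-4 + 1/(42/29) = -4 + 29/42 = -139/42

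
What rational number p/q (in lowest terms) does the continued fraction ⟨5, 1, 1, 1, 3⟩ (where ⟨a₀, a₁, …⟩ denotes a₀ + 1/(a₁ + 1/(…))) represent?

62/11

Compute successive convergents:
a_0 = 5: 5/1
a_1 = 1: 6/1
a_2 = 1: 11/2
a_3 = 1: 17/3
a_4 = 3: 62/11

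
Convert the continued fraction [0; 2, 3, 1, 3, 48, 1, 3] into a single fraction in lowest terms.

Build up convergents one term at a time:
a_0 = 0: 0/1
a_1 = 2: 1/2
a_2 = 3: 3/7
a_3 = 1: 4/9
a_4 = 3: 15/34
a_5 = 48: 724/1641
a_6 = 1: 739/1675
a_7 = 3: 2941/6666

2941/6666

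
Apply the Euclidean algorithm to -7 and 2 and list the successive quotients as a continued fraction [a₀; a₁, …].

[-4; 2]

Apply division with remainder until the remainder is 0:
-7 = -4·2 + 1, so a_0 = -4
2 = 2·1 + 0, so a_1 = 2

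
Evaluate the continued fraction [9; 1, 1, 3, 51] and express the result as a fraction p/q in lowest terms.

Collapse the nested fraction from the inside out:
Start with 51.
3 + 1/(51/1) = 3 + 1/51 = 154/51
1 + 1/(154/51) = 1 + 51/154 = 205/154
1 + 1/(205/154) = 1 + 154/205 = 359/205
9 + 1/(359/205) = 9 + 205/359 = 3436/359

3436/359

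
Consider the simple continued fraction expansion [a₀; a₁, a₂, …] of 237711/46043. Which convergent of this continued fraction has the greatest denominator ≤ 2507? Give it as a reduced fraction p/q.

8911/1726

List convergents until the denominator exceeds the bound:
a_0 = 5: 5/1  (≤ bound)
a_1 = 6: 31/6  (≤ bound)
a_2 = 7: 222/43  (≤ bound)
a_3 = 39: 8689/1683  (≤ bound)
a_4 = 1: 8911/1726  (≤ bound)
a_5 = 1: 17600/3409  (> 2507, stop)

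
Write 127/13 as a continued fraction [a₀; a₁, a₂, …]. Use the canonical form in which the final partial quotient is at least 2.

Run the Euclidean algorithm, recording each quotient:
127 ÷ 13 → quotient 9, remainder 10
13 ÷ 10 → quotient 1, remainder 3
10 ÷ 3 → quotient 3, remainder 1
3 ÷ 1 → quotient 3, remainder 0

[9; 1, 3, 3]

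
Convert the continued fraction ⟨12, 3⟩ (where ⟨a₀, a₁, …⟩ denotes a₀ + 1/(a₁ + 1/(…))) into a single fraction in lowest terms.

37/3

Compute successive convergents:
a_0 = 12: 12/1
a_1 = 3: 37/3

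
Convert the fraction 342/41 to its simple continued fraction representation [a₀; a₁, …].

[8; 2, 1, 13]

342 = 8·41 + 14, so a_0 = 8
41 = 2·14 + 13, so a_1 = 2
14 = 1·13 + 1, so a_2 = 1
13 = 13·1 + 0, so a_3 = 13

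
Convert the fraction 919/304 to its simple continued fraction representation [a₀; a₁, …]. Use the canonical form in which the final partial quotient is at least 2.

[3; 43, 2, 3]

Repeatedly divide and take the remainder:
919 ÷ 304 → quotient 3, remainder 7
304 ÷ 7 → quotient 43, remainder 3
7 ÷ 3 → quotient 2, remainder 1
3 ÷ 1 → quotient 3, remainder 0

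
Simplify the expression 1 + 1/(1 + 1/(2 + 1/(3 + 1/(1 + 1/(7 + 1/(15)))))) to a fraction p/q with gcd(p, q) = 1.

Build up convergents one term at a time:
a_0 = 1: 1/1
a_1 = 1: 2/1
a_2 = 2: 5/3
a_3 = 3: 17/10
a_4 = 1: 22/13
a_5 = 7: 171/101
a_6 = 15: 2587/1528

2587/1528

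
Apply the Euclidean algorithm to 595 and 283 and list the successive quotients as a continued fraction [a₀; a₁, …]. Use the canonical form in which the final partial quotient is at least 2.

[2; 9, 1, 3, 7]

595 ÷ 283 → quotient 2, remainder 29
283 ÷ 29 → quotient 9, remainder 22
29 ÷ 22 → quotient 1, remainder 7
22 ÷ 7 → quotient 3, remainder 1
7 ÷ 1 → quotient 7, remainder 0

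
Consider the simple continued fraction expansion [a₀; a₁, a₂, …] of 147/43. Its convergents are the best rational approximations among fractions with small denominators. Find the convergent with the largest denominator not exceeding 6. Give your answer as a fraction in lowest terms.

17/5

a_0 = 3: 3/1  (≤ bound)
a_1 = 2: 7/2  (≤ bound)
a_2 = 2: 17/5  (≤ bound)
a_3 = 1: 24/7  (> 6, stop)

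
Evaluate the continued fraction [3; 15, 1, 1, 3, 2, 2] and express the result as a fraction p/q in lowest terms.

Start with 2.
2 + 1/(2/1) = 2 + 1/2 = 5/2
3 + 1/(5/2) = 3 + 2/5 = 17/5
1 + 1/(17/5) = 1 + 5/17 = 22/17
1 + 1/(22/17) = 1 + 17/22 = 39/22
15 + 1/(39/22) = 15 + 22/39 = 607/39
3 + 1/(607/39) = 3 + 39/607 = 1860/607

1860/607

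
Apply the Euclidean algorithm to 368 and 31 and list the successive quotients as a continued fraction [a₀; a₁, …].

Run the Euclidean algorithm, recording each quotient:
368 ÷ 31 → quotient 11, remainder 27
31 ÷ 27 → quotient 1, remainder 4
27 ÷ 4 → quotient 6, remainder 3
4 ÷ 3 → quotient 1, remainder 1
3 ÷ 1 → quotient 3, remainder 0

[11; 1, 6, 1, 3]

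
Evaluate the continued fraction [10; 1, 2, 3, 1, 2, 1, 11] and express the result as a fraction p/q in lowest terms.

6149/575

Start with 11.
1 + 1/(11/1) = 1 + 1/11 = 12/11
2 + 1/(12/11) = 2 + 11/12 = 35/12
1 + 1/(35/12) = 1 + 12/35 = 47/35
3 + 1/(47/35) = 3 + 35/47 = 176/47
2 + 1/(176/47) = 2 + 47/176 = 399/176
1 + 1/(399/176) = 1 + 176/399 = 575/399
10 + 1/(575/399) = 10 + 399/575 = 6149/575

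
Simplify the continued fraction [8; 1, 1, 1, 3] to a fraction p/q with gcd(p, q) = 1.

Work from the innermost term outward:
Start with 3.
1 + 1/(3/1) = 1 + 1/3 = 4/3
1 + 1/(4/3) = 1 + 3/4 = 7/4
1 + 1/(7/4) = 1 + 4/7 = 11/7
8 + 1/(11/7) = 8 + 7/11 = 95/11

95/11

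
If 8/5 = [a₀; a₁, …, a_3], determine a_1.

Run the Euclidean algorithm, recording each quotient:
8 = 1·5 + 3, so a_0 = 1
5 = 1·3 + 2, so a_1 = 1

1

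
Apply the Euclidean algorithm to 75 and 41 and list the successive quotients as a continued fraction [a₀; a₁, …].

[1; 1, 4, 1, 6]

Apply division with remainder until the remainder is 0:
75 ÷ 41 → quotient 1, remainder 34
41 ÷ 34 → quotient 1, remainder 7
34 ÷ 7 → quotient 4, remainder 6
7 ÷ 6 → quotient 1, remainder 1
6 ÷ 1 → quotient 6, remainder 0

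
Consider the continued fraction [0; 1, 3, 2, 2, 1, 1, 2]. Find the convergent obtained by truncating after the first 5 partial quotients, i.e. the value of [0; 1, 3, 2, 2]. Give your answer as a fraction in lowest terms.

17/22

Start with 2.
2 + 1/(2/1) = 2 + 1/2 = 5/2
3 + 1/(5/2) = 3 + 2/5 = 17/5
1 + 1/(17/5) = 1 + 5/17 = 22/17
0 + 1/(22/17) = 0 + 17/22 = 17/22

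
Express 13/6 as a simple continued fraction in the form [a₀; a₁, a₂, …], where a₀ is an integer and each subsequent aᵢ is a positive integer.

[2; 6]

⌊13/6⌋ = 2, remainder 1
⌊6/1⌋ = 6, remainder 0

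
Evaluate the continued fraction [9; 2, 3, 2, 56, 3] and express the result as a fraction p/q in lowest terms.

Start with 3.
56 + 1/(3/1) = 56 + 1/3 = 169/3
2 + 1/(169/3) = 2 + 3/169 = 341/169
3 + 1/(341/169) = 3 + 169/341 = 1192/341
2 + 1/(1192/341) = 2 + 341/1192 = 2725/1192
9 + 1/(2725/1192) = 9 + 1192/2725 = 25717/2725

25717/2725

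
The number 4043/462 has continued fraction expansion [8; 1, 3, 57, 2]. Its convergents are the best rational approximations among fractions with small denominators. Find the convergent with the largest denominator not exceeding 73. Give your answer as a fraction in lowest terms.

a_0 = 8: 8/1  (≤ bound)
a_1 = 1: 9/1  (≤ bound)
a_2 = 3: 35/4  (≤ bound)
a_3 = 57: 2004/229  (> 73, stop)

35/4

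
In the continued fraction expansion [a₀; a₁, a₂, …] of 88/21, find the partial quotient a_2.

4

88 ÷ 21 → quotient 4, remainder 4
21 ÷ 4 → quotient 5, remainder 1
4 ÷ 1 → quotient 4, remainder 0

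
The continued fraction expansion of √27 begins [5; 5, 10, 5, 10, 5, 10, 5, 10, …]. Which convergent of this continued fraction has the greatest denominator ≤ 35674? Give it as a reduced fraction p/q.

70226/13515

a_0 = 5: 5/1  (≤ bound)
a_1 = 5: 26/5  (≤ bound)
a_2 = 10: 265/51  (≤ bound)
a_3 = 5: 1351/260  (≤ bound)
a_4 = 10: 13775/2651  (≤ bound)
a_5 = 5: 70226/13515  (≤ bound)
a_6 = 10: 716035/137801  (> 35674, stop)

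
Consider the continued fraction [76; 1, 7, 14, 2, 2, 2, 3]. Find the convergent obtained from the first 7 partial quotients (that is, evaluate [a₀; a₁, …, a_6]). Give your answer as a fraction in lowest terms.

Build up convergents one term at a time:
a_0 = 76: 76/1
a_1 = 1: 77/1
a_2 = 7: 615/8
a_3 = 14: 8687/113
a_4 = 2: 17989/234
a_5 = 2: 44665/581
a_6 = 2: 107319/1396

107319/1396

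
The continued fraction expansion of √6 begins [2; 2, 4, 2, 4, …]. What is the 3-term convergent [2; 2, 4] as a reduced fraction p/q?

22/9

Start with 4.
2 + 1/(4/1) = 2 + 1/4 = 9/4
2 + 1/(9/4) = 2 + 4/9 = 22/9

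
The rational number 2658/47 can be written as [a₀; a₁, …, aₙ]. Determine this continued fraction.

[56; 1, 1, 4, 5]

Apply division with remainder until the remainder is 0:
⌊2658/47⌋ = 56, remainder 26
⌊47/26⌋ = 1, remainder 21
⌊26/21⌋ = 1, remainder 5
⌊21/5⌋ = 4, remainder 1
⌊5/1⌋ = 5, remainder 0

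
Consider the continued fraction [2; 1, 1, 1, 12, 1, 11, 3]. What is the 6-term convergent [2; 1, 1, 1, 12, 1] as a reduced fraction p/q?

109/41

Use the convergent recurrence hₖ = aₖ·hₖ₋₁ + hₖ₋₂ (and likewise for the denominators kₖ):
a_0 = 2: 2/1
a_1 = 1: 3/1
a_2 = 1: 5/2
a_3 = 1: 8/3
a_4 = 12: 101/38
a_5 = 1: 109/41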